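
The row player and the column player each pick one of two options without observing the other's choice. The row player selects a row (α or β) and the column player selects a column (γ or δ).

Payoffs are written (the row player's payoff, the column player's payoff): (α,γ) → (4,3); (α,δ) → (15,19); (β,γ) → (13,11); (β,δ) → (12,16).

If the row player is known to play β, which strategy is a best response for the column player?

δ

Against β, the column player earns 11 from γ and 16 from δ.
So δ is the best response.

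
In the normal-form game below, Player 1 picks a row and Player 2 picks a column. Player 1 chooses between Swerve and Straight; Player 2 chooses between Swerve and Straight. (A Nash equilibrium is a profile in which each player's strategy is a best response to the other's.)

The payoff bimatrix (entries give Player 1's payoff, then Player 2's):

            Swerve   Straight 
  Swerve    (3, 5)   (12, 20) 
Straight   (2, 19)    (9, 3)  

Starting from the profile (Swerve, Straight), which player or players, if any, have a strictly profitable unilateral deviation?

Neither

Player 1 at (Swerve, Straight) earns 12; deviating to Straight yields 9 — not better.
Player 2 earns 20; deviating to Swerve yields 5 — not better.
Neither player can strictly improve; the profile is a Nash equilibrium.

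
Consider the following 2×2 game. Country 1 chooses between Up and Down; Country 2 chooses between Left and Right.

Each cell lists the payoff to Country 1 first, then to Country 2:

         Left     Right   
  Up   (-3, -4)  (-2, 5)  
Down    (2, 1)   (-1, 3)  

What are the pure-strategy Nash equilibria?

(Up, Left): Country 1 prefers Down (2 > -3); Country 2 prefers Right (5 > -4) — not an equilibrium.
(Up, Right): Country 1 prefers Down (-1 > -2) — not an equilibrium.
(Down, Left): Country 2 prefers Right (3 > 1) — not an equilibrium.
(Down, Right): Country 1 gets -1 ≥ -2 from Up, and Country 2 gets 3 ≥ 1 from Left — Nash equilibrium.

(Down, Right)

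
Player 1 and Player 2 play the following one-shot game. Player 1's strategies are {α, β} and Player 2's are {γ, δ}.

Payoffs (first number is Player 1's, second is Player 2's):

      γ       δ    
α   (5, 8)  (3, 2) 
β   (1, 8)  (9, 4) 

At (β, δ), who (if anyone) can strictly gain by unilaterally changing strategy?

Player 1 at (β, δ) earns 9; deviating to α yields 3 — not better.
Player 2 earns 4; deviating to γ yields 8 — a strict improvement.
Only Player 2 has a strictly profitable deviation.

Player 2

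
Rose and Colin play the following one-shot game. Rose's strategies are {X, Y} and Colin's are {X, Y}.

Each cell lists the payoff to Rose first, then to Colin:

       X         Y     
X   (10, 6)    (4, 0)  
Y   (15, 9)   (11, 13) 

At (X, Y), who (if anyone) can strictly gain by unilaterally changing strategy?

Both

Rose at (X, Y) earns 4; deviating to Y yields 11 — a strict improvement.
Colin earns 0; deviating to X yields 6 — a strict improvement.
Both Rose and Colin have strictly profitable deviations.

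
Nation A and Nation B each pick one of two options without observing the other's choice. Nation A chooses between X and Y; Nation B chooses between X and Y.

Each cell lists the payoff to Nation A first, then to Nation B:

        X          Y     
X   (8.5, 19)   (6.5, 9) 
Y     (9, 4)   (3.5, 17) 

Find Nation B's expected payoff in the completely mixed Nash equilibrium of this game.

First find p, the probability Nation A plays X, from Nation B's indifference between X and Y: 19p + 4(1−p) = 9p + 17(1−p), giving p = 13/23.
Since Nation B is indifferent in equilibrium, Nation B's expected payoff equals the payoff from either column against (13/23, 10/23). Using X: 19(13/23) + 4(10/23) = 287/23.

287/23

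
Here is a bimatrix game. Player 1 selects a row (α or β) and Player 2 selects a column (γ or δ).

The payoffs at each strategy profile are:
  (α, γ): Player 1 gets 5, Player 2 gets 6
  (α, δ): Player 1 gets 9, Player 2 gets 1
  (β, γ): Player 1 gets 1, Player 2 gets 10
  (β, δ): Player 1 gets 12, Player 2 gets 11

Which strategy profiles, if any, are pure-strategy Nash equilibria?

(α, γ) and (β, δ)

(α, γ): Player 1 gets 5 ≥ 1 from β, and Player 2 gets 6 ≥ 1 from δ — Nash equilibrium.
(α, δ): Player 1 prefers β (12 > 9); Player 2 prefers γ (6 > 1) — not an equilibrium.
(β, γ): Player 1 prefers α (5 > 1); Player 2 prefers δ (11 > 10) — not an equilibrium.
(β, δ): Player 1 gets 12 ≥ 9 from α, and Player 2 gets 11 ≥ 10 from γ — Nash equilibrium.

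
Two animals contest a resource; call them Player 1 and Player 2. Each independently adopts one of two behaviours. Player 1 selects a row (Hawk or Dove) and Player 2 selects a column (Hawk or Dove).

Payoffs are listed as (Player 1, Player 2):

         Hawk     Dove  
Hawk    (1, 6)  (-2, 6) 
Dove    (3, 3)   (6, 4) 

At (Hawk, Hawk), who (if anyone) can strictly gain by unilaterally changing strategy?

Player 1

Player 1 at (Hawk, Hawk) earns 1; deviating to Dove yields 3 — a strict improvement.
Player 2 earns 6; deviating to Dove yields 6 — not better.
Only Player 1 has a strictly profitable deviation.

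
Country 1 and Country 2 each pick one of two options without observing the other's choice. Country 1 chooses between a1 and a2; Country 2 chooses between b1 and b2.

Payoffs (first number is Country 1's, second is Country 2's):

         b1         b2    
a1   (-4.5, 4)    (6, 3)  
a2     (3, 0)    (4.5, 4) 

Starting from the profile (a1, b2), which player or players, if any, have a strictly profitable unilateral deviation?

Country 1 at (a1, b2) earns 6; deviating to a2 yields 4.5 — not better.
Country 2 earns 3; deviating to b1 yields 4 — a strict improvement.
Only Country 2 has a strictly profitable deviation.

Country 2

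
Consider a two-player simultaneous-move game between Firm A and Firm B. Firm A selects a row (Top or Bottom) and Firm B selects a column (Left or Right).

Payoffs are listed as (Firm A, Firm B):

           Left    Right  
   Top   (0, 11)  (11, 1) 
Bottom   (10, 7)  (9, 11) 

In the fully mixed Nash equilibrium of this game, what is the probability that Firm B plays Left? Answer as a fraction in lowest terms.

Let q be the probability that Firm B plays Left. In a completely mixed equilibrium, Firm A must be indifferent between Top and Bottom.
Firm A's expected payoff from Top is 11(1−q); from Bottom it is 10q + 9(1−q).
Setting these equal: −11q + 11 = q + 9, so q = 1/6.

1/6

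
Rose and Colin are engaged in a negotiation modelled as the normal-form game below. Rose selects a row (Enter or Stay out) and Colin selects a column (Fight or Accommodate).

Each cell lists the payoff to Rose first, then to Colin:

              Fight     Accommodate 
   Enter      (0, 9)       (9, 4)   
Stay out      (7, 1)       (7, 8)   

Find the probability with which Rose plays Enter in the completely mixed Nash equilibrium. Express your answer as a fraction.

7/12

Let p be the probability that Rose plays Enter. In a completely mixed equilibrium, Colin must be indifferent between Fight and Accommodate.
Colin's expected payoff from Fight is 9p + (1−p); from Accommodate it is 4p + 8(1−p).
Setting these equal: 8p + 1 = −4p + 8, so p = 7/12.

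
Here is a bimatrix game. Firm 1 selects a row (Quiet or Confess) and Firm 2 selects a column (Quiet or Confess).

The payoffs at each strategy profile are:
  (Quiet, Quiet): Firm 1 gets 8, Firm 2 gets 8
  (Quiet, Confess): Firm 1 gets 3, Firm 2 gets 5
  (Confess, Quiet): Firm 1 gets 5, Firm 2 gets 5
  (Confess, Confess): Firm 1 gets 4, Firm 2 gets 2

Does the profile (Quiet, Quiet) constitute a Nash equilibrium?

Yes

At (Quiet, Quiet), Firm 1 earns 8; switching to Confess would give 5, so Firm 1 has no profitable deviation.
Firm 2 earns 8; switching to Confess would give 5, so Firm 2 has no profitable deviation.
Neither player can gain by a unilateral deviation, so this profile is a Nash equilibrium.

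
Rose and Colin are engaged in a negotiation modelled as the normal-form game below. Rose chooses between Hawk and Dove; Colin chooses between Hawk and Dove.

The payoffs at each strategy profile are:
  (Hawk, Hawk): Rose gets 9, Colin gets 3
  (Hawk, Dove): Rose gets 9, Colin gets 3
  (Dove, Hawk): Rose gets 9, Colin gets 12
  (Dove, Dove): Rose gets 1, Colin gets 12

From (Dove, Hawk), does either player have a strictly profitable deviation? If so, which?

Neither

Rose at (Dove, Hawk) earns 9; deviating to Hawk yields 9 — not better.
Colin earns 12; deviating to Dove yields 12 — not better.
Neither player can strictly improve; the profile is a Nash equilibrium.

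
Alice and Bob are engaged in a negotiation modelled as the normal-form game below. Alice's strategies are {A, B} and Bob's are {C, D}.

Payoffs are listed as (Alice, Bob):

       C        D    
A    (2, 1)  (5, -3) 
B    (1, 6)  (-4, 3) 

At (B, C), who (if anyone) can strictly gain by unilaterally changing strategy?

Alice

Alice at (B, C) earns 1; deviating to A yields 2 — a strict improvement.
Bob earns 6; deviating to D yields 3 — not better.
Only Alice has a strictly profitable deviation.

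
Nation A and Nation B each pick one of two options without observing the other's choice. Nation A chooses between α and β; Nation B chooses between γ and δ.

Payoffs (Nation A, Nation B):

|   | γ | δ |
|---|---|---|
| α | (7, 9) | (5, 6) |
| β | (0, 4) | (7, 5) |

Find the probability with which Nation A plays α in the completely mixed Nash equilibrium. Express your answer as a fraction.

Let p be the probability that Nation A plays α. In a completely mixed equilibrium, Nation B must be indifferent between γ and δ.
Nation B's expected payoff from γ is 9p + 4(1−p); from δ it is 6p + 5(1−p).
Setting these equal: 5p + 4 = p + 5, so p = 1/4.

1/4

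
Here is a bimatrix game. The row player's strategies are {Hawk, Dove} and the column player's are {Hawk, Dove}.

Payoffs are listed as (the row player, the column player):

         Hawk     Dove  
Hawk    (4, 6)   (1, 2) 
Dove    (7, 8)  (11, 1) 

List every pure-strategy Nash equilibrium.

(Hawk, Hawk): the row player prefers Dove (7 > 4) — not an equilibrium.
(Hawk, Dove): the row player prefers Dove (11 > 1); the column player prefers Hawk (6 > 2) — not an equilibrium.
(Dove, Hawk): the row player gets 7 ≥ 4 from Hawk, and the column player gets 8 ≥ 1 from Dove — Nash equilibrium.
(Dove, Dove): the column player prefers Hawk (8 > 1) — not an equilibrium.

(Dove, Hawk)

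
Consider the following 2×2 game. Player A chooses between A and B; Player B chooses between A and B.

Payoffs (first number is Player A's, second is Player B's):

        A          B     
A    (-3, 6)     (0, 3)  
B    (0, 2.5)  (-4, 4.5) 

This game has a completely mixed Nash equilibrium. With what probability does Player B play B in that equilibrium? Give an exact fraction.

3/7

Let q be the probability that Player B plays A. In a completely mixed equilibrium, Player A must be indifferent between A and B.
Player A's expected payoff from A is −3q; from B it is −4(1−q).
Setting these equal: −3q = 4q − 4, so q = 4/7.
Therefore Player B plays B with probability 1 − 4/7 = 3/7.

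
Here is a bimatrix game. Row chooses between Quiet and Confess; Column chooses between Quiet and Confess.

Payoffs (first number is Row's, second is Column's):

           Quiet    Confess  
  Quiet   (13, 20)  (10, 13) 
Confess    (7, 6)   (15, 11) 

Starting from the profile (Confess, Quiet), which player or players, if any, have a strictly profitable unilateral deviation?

Row at (Confess, Quiet) earns 7; deviating to Quiet yields 13 — a strict improvement.
Column earns 6; deviating to Confess yields 11 — a strict improvement.
Both Row and Column have strictly profitable deviations.

Both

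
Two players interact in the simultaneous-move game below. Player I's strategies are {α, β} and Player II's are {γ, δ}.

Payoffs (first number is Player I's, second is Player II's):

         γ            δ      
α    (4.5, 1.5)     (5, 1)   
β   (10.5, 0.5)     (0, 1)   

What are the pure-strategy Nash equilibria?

none

(α, γ): Player I prefers β (10.5 > 4.5) — not an equilibrium.
(α, δ): Player II prefers γ (1.5 > 1) — not an equilibrium.
(β, γ): Player II prefers δ (1 > 0.5) — not an equilibrium.
(β, δ): Player I prefers α (5 > 0) — not an equilibrium.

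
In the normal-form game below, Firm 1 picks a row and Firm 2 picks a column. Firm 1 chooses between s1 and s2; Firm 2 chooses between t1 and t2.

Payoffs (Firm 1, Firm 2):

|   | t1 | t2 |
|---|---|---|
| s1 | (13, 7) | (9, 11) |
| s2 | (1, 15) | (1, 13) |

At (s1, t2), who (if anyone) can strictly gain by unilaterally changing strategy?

Firm 1 at (s1, t2) earns 9; deviating to s2 yields 1 — not better.
Firm 2 earns 11; deviating to t1 yields 7 — not better.
Neither player can strictly improve; the profile is a Nash equilibrium.

Neither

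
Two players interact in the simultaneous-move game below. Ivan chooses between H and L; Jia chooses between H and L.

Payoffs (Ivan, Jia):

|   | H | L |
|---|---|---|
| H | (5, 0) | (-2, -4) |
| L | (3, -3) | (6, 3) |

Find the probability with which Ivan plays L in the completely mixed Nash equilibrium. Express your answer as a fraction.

Let x be the probability that Ivan plays H. In a completely mixed equilibrium, Jia must be indifferent between H and L.
Jia's expected payoff from H is −3(1−x); from L it is −4x + 3(1−x).
Setting these equal: 3x − 3 = −7x + 3, so x = 3/5.
Therefore Ivan plays L with probability 1 − 3/5 = 2/5.

2/5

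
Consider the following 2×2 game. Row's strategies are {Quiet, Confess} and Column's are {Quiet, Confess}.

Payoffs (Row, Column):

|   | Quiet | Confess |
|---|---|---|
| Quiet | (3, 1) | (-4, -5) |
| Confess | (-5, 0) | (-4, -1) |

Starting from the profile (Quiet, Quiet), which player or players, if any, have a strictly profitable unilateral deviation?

Row at (Quiet, Quiet) earns 3; deviating to Confess yields -5 — not better.
Column earns 1; deviating to Confess yields -5 — not better.
Neither player can strictly improve; the profile is a Nash equilibrium.

Neither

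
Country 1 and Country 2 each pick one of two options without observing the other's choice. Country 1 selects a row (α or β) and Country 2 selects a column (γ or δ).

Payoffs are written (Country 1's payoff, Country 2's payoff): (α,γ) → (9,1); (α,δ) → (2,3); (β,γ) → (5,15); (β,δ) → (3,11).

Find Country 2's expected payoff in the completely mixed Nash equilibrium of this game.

17/3

First find x, the probability Country 1 plays α, from Country 2's indifference between γ and δ: x + 15(1−x) = 3x + 11(1−x), giving x = 2/3.
Since Country 2 is indifferent in equilibrium, Country 2's expected payoff equals the payoff from either column against (2/3, 1/3). Using γ: (2/3) + 15(1/3) = 17/3.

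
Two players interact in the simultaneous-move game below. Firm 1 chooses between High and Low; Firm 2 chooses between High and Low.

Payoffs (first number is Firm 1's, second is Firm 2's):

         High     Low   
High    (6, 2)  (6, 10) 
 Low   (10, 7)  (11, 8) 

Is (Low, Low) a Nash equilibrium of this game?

At (Low, Low), Firm 1 earns 11; switching to High would give 6, so Firm 1 has no profitable deviation.
Firm 2 earns 8; switching to High would give 7, so Firm 2 has no profitable deviation.
Neither player can gain by a unilateral deviation, so this profile is a Nash equilibrium.

Yes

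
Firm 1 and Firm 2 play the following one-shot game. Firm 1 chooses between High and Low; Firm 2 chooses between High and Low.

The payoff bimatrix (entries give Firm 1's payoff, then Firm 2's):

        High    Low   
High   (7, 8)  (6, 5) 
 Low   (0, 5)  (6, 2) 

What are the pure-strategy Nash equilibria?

(High, High): Firm 1 gets 7 ≥ 0 from Low, and Firm 2 gets 8 ≥ 5 from Low — Nash equilibrium.
(High, Low): Firm 2 prefers High (8 > 5) — not an equilibrium.
(Low, High): Firm 1 prefers High (7 > 0) — not an equilibrium.
(Low, Low): Firm 2 prefers High (5 > 2) — not an equilibrium.

(High, High)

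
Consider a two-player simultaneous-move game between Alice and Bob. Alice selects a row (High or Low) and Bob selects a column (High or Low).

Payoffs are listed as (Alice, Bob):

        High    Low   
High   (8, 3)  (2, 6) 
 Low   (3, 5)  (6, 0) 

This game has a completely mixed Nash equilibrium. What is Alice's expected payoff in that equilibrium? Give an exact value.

14/3

First find y, the probability Bob plays High, from Alice's indifference between High and Low: 8y + 2(1−y) = 3y + 6(1−y), giving y = 4/9.
Since Alice is indifferent in equilibrium, Alice's expected payoff equals the payoff from either row against (4/9, 5/9). Using High: 8(4/9) + 2(5/9) = 14/3.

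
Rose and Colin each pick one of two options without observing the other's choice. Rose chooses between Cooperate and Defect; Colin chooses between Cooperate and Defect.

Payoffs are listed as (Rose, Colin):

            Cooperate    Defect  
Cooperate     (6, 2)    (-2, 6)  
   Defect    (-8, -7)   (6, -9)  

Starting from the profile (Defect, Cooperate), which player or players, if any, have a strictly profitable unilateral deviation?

Rose

Rose at (Defect, Cooperate) earns -8; deviating to Cooperate yields 6 — a strict improvement.
Colin earns -7; deviating to Defect yields -9 — not better.
Only Rose has a strictly profitable deviation.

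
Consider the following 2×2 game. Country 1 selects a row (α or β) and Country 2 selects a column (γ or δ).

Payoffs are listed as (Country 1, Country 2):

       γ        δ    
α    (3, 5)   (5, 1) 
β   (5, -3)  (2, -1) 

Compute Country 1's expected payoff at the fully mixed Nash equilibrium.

First find q, the probability Country 2 plays γ, from Country 1's indifference between α and β: 3q + 5(1−q) = 5q + 2(1−q), giving q = 3/5.
Since Country 1 is indifferent in equilibrium, Country 1's expected payoff equals the payoff from either row against (3/5, 2/5). Using α: 3(3/5) + 5(2/5) = 19/5.

19/5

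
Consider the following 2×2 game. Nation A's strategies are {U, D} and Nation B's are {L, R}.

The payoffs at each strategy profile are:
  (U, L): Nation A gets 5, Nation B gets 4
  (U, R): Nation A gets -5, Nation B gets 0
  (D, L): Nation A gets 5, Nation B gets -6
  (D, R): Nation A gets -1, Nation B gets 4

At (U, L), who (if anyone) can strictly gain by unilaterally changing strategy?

Neither

Nation A at (U, L) earns 5; deviating to D yields 5 — not better.
Nation B earns 4; deviating to R yields 0 — not better.
Neither player can strictly improve; the profile is a Nash equilibrium.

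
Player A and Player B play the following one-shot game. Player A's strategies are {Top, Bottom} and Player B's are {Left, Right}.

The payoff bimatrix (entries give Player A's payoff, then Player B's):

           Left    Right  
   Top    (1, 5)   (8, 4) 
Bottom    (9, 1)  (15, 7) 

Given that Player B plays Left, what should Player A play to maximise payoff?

Against Left, Player A earns 1 from Top and 9 from Bottom.
So Bottom is the best response.

Bottom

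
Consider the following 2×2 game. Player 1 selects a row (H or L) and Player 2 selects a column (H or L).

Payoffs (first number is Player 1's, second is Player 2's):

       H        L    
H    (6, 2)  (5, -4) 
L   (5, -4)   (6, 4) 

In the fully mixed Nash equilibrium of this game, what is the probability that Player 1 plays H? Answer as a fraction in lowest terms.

4/7

Let r be the probability that Player 1 plays H. In a completely mixed equilibrium, Player 2 must be indifferent between H and L.
Player 2's expected payoff from H is 2r − 4(1−r); from L it is −4r + 4(1−r).
Setting these equal: 6r − 4 = −8r + 4, so r = 4/7.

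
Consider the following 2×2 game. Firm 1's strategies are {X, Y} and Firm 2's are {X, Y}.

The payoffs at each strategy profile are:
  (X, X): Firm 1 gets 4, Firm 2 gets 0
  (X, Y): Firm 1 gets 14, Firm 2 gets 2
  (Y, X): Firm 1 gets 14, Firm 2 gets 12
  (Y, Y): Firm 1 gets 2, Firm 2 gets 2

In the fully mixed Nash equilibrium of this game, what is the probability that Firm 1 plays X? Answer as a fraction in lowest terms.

Let p be the probability that Firm 1 plays X. In a completely mixed equilibrium, Firm 2 must be indifferent between X and Y.
Firm 2's expected payoff from X is 12(1−p); from Y it is 2p + 2(1−p).
Setting these equal: −12p + 12 = 2, so p = 5/6.

5/6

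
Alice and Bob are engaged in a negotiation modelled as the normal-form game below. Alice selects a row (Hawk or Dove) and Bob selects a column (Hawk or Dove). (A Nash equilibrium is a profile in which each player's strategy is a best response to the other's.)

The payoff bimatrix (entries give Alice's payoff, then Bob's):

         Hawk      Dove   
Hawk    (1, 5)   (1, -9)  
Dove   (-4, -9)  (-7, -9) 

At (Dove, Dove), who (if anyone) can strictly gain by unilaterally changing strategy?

Alice

Alice at (Dove, Dove) earns -7; deviating to Hawk yields 1 — a strict improvement.
Bob earns -9; deviating to Hawk yields -9 — not better.
Only Alice has a strictly profitable deviation.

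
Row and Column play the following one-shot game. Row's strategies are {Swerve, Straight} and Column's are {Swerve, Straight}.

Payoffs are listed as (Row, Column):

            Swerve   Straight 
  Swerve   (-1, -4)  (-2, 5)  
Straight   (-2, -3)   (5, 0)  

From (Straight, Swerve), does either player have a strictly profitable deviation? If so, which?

Both

Row at (Straight, Swerve) earns -2; deviating to Swerve yields -1 — a strict improvement.
Column earns -3; deviating to Straight yields 0 — a strict improvement.
Both Row and Column have strictly profitable deviations.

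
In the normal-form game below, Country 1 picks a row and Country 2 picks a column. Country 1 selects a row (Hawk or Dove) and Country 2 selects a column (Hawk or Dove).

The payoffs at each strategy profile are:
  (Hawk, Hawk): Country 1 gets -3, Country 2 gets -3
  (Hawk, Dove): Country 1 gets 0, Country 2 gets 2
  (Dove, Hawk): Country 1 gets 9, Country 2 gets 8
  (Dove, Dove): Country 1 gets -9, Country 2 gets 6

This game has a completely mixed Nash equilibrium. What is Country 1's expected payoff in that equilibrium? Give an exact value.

First find y, the probability Country 2 plays Hawk, from Country 1's indifference between Hawk and Dove: −3y = 9y − 9(1−y), giving y = 3/7.
Since Country 1 is indifferent in equilibrium, Country 1's expected payoff equals the payoff from either row against (3/7, 4/7). Using Hawk: −3(3/7) = -9/7.

-9/7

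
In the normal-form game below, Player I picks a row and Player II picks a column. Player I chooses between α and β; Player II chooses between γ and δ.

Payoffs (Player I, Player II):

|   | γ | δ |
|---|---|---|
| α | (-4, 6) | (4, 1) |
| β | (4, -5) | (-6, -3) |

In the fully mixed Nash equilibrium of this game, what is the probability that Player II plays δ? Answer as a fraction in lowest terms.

4/9

Let y be the probability that Player II plays γ. In a completely mixed equilibrium, Player I must be indifferent between α and β.
Player I's expected payoff from α is −4y + 4(1−y); from β it is 4y − 6(1−y).
Setting these equal: −8y + 4 = 10y − 6, so y = 5/9.
Therefore Player II plays δ with probability 1 − 5/9 = 4/9.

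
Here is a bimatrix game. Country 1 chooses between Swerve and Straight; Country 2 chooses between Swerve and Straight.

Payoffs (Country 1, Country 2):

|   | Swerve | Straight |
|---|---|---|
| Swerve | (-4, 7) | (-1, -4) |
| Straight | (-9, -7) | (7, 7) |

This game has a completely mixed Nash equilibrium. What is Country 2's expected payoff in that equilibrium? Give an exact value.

21/25

First find p, the probability Country 1 plays Swerve, from Country 2's indifference between Swerve and Straight: 7p − 7(1−p) = −4p + 7(1−p), giving p = 14/25.
Since Country 2 is indifferent in equilibrium, Country 2's expected payoff equals the payoff from either column against (14/25, 11/25). Using Swerve: 7(14/25) − 7(11/25) = 21/25.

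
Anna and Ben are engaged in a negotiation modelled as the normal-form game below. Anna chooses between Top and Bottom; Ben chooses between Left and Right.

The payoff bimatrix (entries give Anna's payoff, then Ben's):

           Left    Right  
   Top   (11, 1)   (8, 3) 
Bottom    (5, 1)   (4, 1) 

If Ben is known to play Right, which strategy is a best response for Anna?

Against Right, Anna earns 8 from Top and 4 from Bottom.
So Top is the best response.

Top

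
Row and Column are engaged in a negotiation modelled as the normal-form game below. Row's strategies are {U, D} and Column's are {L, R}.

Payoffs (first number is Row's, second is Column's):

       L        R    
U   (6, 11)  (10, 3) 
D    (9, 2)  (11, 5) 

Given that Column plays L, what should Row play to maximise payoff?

Against L, Row earns 6 from U and 9 from D.
So D is the best response.

D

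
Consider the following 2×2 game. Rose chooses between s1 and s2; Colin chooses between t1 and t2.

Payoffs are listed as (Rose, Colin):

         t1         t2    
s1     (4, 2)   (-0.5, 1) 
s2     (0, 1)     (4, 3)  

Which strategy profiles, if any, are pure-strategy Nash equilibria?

(s1, t1): Rose gets 4 ≥ 0 from s2, and Colin gets 2 ≥ 1 from t2 — Nash equilibrium.
(s1, t2): Rose prefers s2 (4 > -0.5); Colin prefers t1 (2 > 1) — not an equilibrium.
(s2, t1): Rose prefers s1 (4 > 0); Colin prefers t2 (3 > 1) — not an equilibrium.
(s2, t2): Rose gets 4 ≥ -0.5 from s1, and Colin gets 3 ≥ 1 from t1 — Nash equilibrium.

(s1, t1) and (s2, t2)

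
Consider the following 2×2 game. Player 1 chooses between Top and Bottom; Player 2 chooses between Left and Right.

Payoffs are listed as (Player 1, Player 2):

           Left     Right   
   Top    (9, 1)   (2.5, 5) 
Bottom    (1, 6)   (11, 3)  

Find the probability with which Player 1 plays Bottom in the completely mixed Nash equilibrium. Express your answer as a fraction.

Let r be the probability that Player 1 plays Top. In a completely mixed equilibrium, Player 2 must be indifferent between Left and Right.
Player 2's expected payoff from Left is r + 6(1−r); from Right it is 5r + 3(1−r).
Setting these equal: −5r + 6 = 2r + 3, so r = 3/7.
Therefore Player 1 plays Bottom with probability 1 − 3/7 = 4/7.

4/7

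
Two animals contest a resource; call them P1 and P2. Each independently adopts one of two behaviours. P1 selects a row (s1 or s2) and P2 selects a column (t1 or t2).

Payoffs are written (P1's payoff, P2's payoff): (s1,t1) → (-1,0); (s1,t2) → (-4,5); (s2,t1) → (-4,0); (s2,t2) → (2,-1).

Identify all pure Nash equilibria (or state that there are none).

(s1, t1): P2 prefers t2 (5 > 0) — not an equilibrium.
(s1, t2): P1 prefers s2 (2 > -4) — not an equilibrium.
(s2, t1): P1 prefers s1 (-1 > -4) — not an equilibrium.
(s2, t2): P2 prefers t1 (0 > -1) — not an equilibrium.

none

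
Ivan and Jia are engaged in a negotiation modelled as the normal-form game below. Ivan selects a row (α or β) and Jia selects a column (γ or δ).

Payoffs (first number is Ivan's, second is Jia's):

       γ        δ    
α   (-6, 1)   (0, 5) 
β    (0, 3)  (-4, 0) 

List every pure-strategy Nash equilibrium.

(α, δ) and (β, γ)

(α, γ): Ivan prefers β (0 > -6); Jia prefers δ (5 > 1) — not an equilibrium.
(α, δ): Ivan gets 0 ≥ -4 from β, and Jia gets 5 ≥ 1 from γ — Nash equilibrium.
(β, γ): Ivan gets 0 ≥ -6 from α, and Jia gets 3 ≥ 0 from δ — Nash equilibrium.
(β, δ): Ivan prefers α (0 > -4); Jia prefers γ (3 > 0) — not an equilibrium.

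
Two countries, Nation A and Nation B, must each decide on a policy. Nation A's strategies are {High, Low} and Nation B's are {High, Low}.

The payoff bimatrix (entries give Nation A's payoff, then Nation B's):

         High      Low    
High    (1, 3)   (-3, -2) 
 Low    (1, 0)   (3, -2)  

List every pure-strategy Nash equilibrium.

(High, High): Nation A gets 1 ≥ 1 from Low, and Nation B gets 3 ≥ -2 from Low — Nash equilibrium.
(High, Low): Nation A prefers Low (3 > -3); Nation B prefers High (3 > -2) — not an equilibrium.
(Low, High): Nation A gets 1 ≥ 1 from High, and Nation B gets 0 ≥ -2 from Low — Nash equilibrium.
(Low, Low): Nation B prefers High (0 > -2) — not an equilibrium.

(High, High) and (Low, High)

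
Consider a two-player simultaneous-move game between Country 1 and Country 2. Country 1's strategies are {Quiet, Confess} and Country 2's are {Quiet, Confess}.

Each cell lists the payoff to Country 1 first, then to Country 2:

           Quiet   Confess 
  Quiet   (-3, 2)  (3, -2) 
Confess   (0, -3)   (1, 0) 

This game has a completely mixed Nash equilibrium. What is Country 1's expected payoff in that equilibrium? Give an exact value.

First find q, the probability Country 2 plays Quiet, from Country 1's indifference between Quiet and Confess: −3q + 3(1−q) = (1−q), giving q = 2/5.
Since Country 1 is indifferent in equilibrium, Country 1's expected payoff equals the payoff from either row against (2/5, 3/5). Using Quiet: −3(2/5) + 3(3/5) = 3/5.

3/5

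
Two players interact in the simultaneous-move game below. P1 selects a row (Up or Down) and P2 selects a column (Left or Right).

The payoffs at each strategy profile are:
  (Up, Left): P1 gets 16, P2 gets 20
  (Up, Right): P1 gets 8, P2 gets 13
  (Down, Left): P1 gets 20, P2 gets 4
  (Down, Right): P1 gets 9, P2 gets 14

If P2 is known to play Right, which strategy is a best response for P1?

Down

Against Right, P1 earns 8 from Up and 9 from Down.
So Down is the best response.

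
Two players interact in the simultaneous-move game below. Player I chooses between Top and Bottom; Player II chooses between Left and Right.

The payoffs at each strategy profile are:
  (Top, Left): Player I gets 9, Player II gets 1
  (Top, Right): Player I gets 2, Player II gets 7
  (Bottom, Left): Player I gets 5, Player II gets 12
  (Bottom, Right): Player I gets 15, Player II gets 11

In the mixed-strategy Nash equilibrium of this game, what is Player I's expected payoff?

125/17

First find y, the probability Player II plays Left, from Player I's indifference between Top and Bottom: 9y + 2(1−y) = 5y + 15(1−y), giving y = 13/17.
Since Player I is indifferent in equilibrium, Player I's expected payoff equals the payoff from either row against (13/17, 4/17). Using Top: 9(13/17) + 2(4/17) = 125/17.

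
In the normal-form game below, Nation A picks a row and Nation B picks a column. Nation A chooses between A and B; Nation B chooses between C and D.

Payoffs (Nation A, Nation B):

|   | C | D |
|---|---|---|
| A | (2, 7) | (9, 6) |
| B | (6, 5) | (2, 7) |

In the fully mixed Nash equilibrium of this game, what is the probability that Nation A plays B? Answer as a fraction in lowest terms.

Let p be the probability that Nation A plays A. In a completely mixed equilibrium, Nation B must be indifferent between C and D.
Nation B's expected payoff from C is 7p + 5(1−p); from D it is 6p + 7(1−p).
Setting these equal: 2p + 5 = −p + 7, so p = 2/3.
Therefore Nation A plays B with probability 1 − 2/3 = 1/3.

1/3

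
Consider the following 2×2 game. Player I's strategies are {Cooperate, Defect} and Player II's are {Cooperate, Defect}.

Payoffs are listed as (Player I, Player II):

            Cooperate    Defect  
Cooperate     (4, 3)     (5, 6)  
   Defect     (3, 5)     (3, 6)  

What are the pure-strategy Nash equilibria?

(Cooperate, Cooperate): Player II prefers Defect (6 > 3) — not an equilibrium.
(Cooperate, Defect): Player I gets 5 ≥ 3 from Defect, and Player II gets 6 ≥ 3 from Cooperate — Nash equilibrium.
(Defect, Cooperate): Player I prefers Cooperate (4 > 3); Player II prefers Defect (6 > 5) — not an equilibrium.
(Defect, Defect): Player I prefers Cooperate (5 > 3) — not an equilibrium.

(Cooperate, Defect)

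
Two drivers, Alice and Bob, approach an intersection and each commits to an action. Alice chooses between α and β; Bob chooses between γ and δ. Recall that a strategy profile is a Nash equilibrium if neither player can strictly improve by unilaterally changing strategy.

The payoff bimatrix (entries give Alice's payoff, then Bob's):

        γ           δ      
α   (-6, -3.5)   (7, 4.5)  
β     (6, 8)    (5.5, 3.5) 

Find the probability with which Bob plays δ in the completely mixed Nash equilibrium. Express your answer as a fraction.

Let c be the probability that Bob plays γ. In a completely mixed equilibrium, Alice must be indifferent between α and β.
Alice's expected payoff from α is −6c + 7(1−c); from β it is 6c + 5.5(1−c).
Setting these equal: −13c + 7 = 0.5c + 5.5, so c = 1/9.
Therefore Bob plays δ with probability 1 − 1/9 = 8/9.

8/9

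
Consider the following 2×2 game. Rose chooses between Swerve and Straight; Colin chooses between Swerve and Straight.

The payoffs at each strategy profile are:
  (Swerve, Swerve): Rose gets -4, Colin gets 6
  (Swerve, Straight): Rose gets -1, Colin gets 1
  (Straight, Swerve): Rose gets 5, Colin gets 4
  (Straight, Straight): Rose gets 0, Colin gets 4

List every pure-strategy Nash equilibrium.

(Straight, Swerve) and (Straight, Straight)

(Swerve, Swerve): Rose prefers Straight (5 > -4) — not an equilibrium.
(Swerve, Straight): Rose prefers Straight (0 > -1); Colin prefers Swerve (6 > 1) — not an equilibrium.
(Straight, Swerve): Rose gets 5 ≥ -4 from Swerve, and Colin gets 4 ≥ 4 from Straight — Nash equilibrium.
(Straight, Straight): Rose gets 0 ≥ -1 from Swerve, and Colin gets 4 ≥ 4 from Swerve — Nash equilibrium.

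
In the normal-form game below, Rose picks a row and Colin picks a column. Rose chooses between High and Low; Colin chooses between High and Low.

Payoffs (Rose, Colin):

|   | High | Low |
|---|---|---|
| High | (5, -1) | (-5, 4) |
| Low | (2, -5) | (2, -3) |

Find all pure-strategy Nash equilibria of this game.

(Low, Low)

(High, High): Colin prefers Low (4 > -1) — not an equilibrium.
(High, Low): Rose prefers Low (2 > -5) — not an equilibrium.
(Low, High): Rose prefers High (5 > 2); Colin prefers Low (-3 > -5) — not an equilibrium.
(Low, Low): Rose gets 2 ≥ -5 from High, and Colin gets -3 ≥ -5 from High — Nash equilibrium.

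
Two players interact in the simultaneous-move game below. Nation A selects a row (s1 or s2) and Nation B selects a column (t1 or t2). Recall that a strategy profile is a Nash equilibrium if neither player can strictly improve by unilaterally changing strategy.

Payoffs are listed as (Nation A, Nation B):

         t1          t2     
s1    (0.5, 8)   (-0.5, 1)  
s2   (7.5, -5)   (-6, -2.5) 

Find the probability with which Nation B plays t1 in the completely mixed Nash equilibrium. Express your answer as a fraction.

11/25

Let q be the probability that Nation B plays t1. In a completely mixed equilibrium, Nation A must be indifferent between s1 and s2.
Nation A's expected payoff from s1 is 0.5q − 0.5(1−q); from s2 it is 7.5q − 6(1−q).
Setting these equal: q − 0.5 = 13.5q − 6, so q = 11/25.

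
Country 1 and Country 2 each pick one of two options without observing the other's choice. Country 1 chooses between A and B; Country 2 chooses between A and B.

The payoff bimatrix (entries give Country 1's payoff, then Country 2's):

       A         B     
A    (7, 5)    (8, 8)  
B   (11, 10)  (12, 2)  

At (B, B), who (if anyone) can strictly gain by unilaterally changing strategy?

Country 2

Country 1 at (B, B) earns 12; deviating to A yields 8 — not better.
Country 2 earns 2; deviating to A yields 10 — a strict improvement.
Only Country 2 has a strictly profitable deviation.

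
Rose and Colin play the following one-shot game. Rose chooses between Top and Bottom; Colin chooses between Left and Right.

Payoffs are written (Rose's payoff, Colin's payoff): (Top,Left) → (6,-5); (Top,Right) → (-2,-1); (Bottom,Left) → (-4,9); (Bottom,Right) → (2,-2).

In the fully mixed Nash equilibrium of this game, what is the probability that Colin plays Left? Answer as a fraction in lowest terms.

Let q be the probability that Colin plays Left. In a completely mixed equilibrium, Rose must be indifferent between Top and Bottom.
Rose's expected payoff from Top is 6q − 2(1−q); from Bottom it is −4q + 2(1−q).
Setting these equal: 8q − 2 = −6q + 2, so q = 2/7.

2/7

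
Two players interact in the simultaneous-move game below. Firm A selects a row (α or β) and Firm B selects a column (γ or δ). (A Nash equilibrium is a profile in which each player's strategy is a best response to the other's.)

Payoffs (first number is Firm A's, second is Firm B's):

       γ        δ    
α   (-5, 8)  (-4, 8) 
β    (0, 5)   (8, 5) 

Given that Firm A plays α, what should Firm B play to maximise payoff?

Against α, Firm B earns 8 from γ and 8 from δ.
So either strategy is a best response.

either — both γ and δ are best responses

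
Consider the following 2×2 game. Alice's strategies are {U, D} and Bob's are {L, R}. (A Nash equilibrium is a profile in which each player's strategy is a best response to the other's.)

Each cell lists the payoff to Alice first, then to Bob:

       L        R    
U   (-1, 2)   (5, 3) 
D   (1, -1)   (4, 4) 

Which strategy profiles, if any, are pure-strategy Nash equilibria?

(U, R)

(U, L): Alice prefers D (1 > -1); Bob prefers R (3 > 2) — not an equilibrium.
(U, R): Alice gets 5 ≥ 4 from D, and Bob gets 3 ≥ 2 from L — Nash equilibrium.
(D, L): Bob prefers R (4 > -1) — not an equilibrium.
(D, R): Alice prefers U (5 > 4) — not an equilibrium.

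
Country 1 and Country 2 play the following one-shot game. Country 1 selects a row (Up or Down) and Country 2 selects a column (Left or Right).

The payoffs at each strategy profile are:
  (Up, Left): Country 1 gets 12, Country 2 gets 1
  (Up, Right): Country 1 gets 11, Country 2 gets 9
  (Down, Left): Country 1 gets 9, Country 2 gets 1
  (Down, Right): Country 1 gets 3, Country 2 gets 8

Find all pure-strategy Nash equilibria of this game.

(Up, Right)

(Up, Left): Country 2 prefers Right (9 > 1) — not an equilibrium.
(Up, Right): Country 1 gets 11 ≥ 3 from Down, and Country 2 gets 9 ≥ 1 from Left — Nash equilibrium.
(Down, Left): Country 1 prefers Up (12 > 9); Country 2 prefers Right (8 > 1) — not an equilibrium.
(Down, Right): Country 1 prefers Up (11 > 3) — not an equilibrium.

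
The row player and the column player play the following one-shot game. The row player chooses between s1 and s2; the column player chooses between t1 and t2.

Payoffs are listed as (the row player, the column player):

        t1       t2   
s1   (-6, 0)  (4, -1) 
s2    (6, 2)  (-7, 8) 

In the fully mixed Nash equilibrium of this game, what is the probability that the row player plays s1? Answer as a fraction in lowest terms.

6/7

Let x be the probability that the row player plays s1. In a completely mixed equilibrium, the column player must be indifferent between t1 and t2.
The column player's expected payoff from t1 is 2(1−x); from t2 it is −x + 8(1−x).
Setting these equal: −2x + 2 = −9x + 8, so x = 6/7.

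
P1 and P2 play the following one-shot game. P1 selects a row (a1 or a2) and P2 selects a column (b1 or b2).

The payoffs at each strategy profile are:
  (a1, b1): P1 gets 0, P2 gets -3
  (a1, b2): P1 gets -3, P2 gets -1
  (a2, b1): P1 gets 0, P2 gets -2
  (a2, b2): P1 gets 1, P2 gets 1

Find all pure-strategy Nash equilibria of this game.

(a2, b2)

(a1, b1): P2 prefers b2 (-1 > -3) — not an equilibrium.
(a1, b2): P1 prefers a2 (1 > -3) — not an equilibrium.
(a2, b1): P2 prefers b2 (1 > -2) — not an equilibrium.
(a2, b2): P1 gets 1 ≥ -3 from a1, and P2 gets 1 ≥ -2 from b1 — Nash equilibrium.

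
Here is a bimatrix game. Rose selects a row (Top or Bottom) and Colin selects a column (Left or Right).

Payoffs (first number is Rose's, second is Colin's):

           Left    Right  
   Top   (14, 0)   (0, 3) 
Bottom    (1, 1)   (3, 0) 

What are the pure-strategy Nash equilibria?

none

(Top, Left): Colin prefers Right (3 > 0) — not an equilibrium.
(Top, Right): Rose prefers Bottom (3 > 0) — not an equilibrium.
(Bottom, Left): Rose prefers Top (14 > 1) — not an equilibrium.
(Bottom, Right): Colin prefers Left (1 > 0) — not an equilibrium.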